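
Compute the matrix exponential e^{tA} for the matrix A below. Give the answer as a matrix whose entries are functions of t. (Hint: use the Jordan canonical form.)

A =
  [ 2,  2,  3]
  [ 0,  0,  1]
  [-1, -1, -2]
e^{tA} =
  [t^2/2 + 2*t + 1, t^2/2 + 2*t, t^2 + 3*t]
  [-t^2/2, 1 - t^2/2, -t^2 + t]
  [-t, -t, 1 - 2*t]

Strategy: write A = P · J · P⁻¹ where J is a Jordan canonical form, so e^{tA} = P · e^{tJ} · P⁻¹, and e^{tJ} can be computed block-by-block.

A has Jordan form
J =
  [0, 1, 0]
  [0, 0, 1]
  [0, 0, 0]
(up to reordering of blocks).

Per-block formulas:
  For a 3×3 Jordan block J_3(0): exp(t · J_3(0)) = e^(0t)·(I + t·N + (t^2/2)·N^2), where N is the 3×3 nilpotent shift.

After assembling e^{tJ} and conjugating by P, we get:

e^{tA} =
  [t^2/2 + 2*t + 1, t^2/2 + 2*t, t^2 + 3*t]
  [-t^2/2, 1 - t^2/2, -t^2 + t]
  [-t, -t, 1 - 2*t]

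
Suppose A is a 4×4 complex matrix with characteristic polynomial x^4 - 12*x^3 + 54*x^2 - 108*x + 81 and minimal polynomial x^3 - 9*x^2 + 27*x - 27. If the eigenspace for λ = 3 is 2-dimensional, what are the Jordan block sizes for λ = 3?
Block sizes for λ = 3: [3, 1]

Step 1 — from the characteristic polynomial, algebraic multiplicity of λ = 3 is 4. From dim ker(A − (3)·I) = 2, there are exactly 2 Jordan blocks for λ = 3.
Step 2 — from the minimal polynomial, the factor (x − 3)^3 tells us the largest block for λ = 3 has size 3.
Step 3 — with total size 4, 2 blocks, and largest block 3, the block sizes (in nonincreasing order) are [3, 1].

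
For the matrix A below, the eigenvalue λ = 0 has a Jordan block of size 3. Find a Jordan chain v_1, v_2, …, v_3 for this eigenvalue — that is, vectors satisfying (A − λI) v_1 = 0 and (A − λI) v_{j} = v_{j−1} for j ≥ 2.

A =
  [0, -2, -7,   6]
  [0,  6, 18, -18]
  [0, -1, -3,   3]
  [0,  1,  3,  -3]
A Jordan chain for λ = 0 of length 3:
v_1 = (1, 0, 0, 0)ᵀ
v_2 = (-2, 6, -1, 1)ᵀ
v_3 = (0, 1, 0, 0)ᵀ

Let N = A − (0)·I. We want v_3 with N^3 v_3 = 0 but N^2 v_3 ≠ 0; then v_{j-1} := N · v_j for j = 3, …, 2.

Pick v_3 = (0, 1, 0, 0)ᵀ.
Then v_2 = N · v_3 = (-2, 6, -1, 1)ᵀ.
Then v_1 = N · v_2 = (1, 0, 0, 0)ᵀ.

Sanity check: (A − (0)·I) v_1 = (0, 0, 0, 0)ᵀ = 0. ✓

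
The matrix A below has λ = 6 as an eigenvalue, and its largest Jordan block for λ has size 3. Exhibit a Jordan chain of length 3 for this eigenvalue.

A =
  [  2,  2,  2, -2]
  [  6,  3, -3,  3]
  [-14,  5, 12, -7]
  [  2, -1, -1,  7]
A Jordan chain for λ = 6 of length 3:
v_1 = (-4, 6, -12, 2)ᵀ
v_2 = (-4, 6, -14, 2)ᵀ
v_3 = (1, 0, 0, 0)ᵀ

Let N = A − (6)·I. We want v_3 with N^3 v_3 = 0 but N^2 v_3 ≠ 0; then v_{j-1} := N · v_j for j = 3, …, 2.

Pick v_3 = (1, 0, 0, 0)ᵀ.
Then v_2 = N · v_3 = (-4, 6, -14, 2)ᵀ.
Then v_1 = N · v_2 = (-4, 6, -12, 2)ᵀ.

Sanity check: (A − (6)·I) v_1 = (0, 0, 0, 0)ᵀ = 0. ✓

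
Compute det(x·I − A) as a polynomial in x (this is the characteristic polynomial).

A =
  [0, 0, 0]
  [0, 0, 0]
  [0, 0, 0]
x^3

Expanding det(x·I − A) (e.g. by cofactor expansion or by noting that A is similar to its Jordan form J, which has the same characteristic polynomial as A) gives
  χ_A(x) = x^3
which factors as x^3. The eigenvalues (with algebraic multiplicities) are λ = 0 with multiplicity 3.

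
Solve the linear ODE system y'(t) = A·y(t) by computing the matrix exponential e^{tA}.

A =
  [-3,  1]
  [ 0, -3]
e^{tA} =
  [exp(-3*t), t*exp(-3*t)]
  [0, exp(-3*t)]

Strategy: write A = P · J · P⁻¹ where J is a Jordan canonical form, so e^{tA} = P · e^{tJ} · P⁻¹, and e^{tJ} can be computed block-by-block.

A has Jordan form
J =
  [-3,  1]
  [ 0, -3]
(up to reordering of blocks).

Per-block formulas:
  For a 2×2 Jordan block J_2(-3): exp(t · J_2(-3)) = e^(-3t)·(I + t·N), where N is the 2×2 nilpotent shift.

After assembling e^{tJ} and conjugating by P, we get:

e^{tA} =
  [exp(-3*t), t*exp(-3*t)]
  [0, exp(-3*t)]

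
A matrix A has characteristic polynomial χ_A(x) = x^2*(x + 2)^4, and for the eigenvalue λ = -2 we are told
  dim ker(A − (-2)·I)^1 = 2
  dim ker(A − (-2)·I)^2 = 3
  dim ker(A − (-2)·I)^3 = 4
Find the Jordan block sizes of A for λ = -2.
Block sizes for λ = -2: [3, 1]

From the dimensions of kernels of powers, the number of Jordan blocks of size at least j is d_j − d_{j−1} where d_j = dim ker(N^j) (with d_0 = 0). Computing the differences gives [2, 1, 1].
The number of blocks of size exactly k is (#blocks of size ≥ k) − (#blocks of size ≥ k + 1), so the partition is: 1 block(s) of size 1, 1 block(s) of size 3.
In nonincreasing order the block sizes are [3, 1].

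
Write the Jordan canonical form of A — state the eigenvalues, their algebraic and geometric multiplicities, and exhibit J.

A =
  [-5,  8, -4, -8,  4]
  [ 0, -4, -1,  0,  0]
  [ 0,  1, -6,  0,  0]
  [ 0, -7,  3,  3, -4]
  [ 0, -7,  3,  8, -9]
J_2(-5) ⊕ J_1(-5) ⊕ J_1(-5) ⊕ J_1(-1)

The characteristic polynomial is
  det(x·I − A) = x^5 + 21*x^4 + 170*x^3 + 650*x^2 + 1125*x + 625 = (x + 1)*(x + 5)^4

Eigenvalues and multiplicities (the geometric multiplicity of λ is n − rank(A − λI), which equals the number of Jordan blocks for λ):
  λ = -5: algebraic multiplicity = 4, geometric multiplicity = 3
  λ = -1: algebraic multiplicity = 1, geometric multiplicity = 1

Determining the block sizes for each eigenvalue:
  λ = -5: 3 blocks summing to 4 forces exactly one block of size 2 and the rest size 1 → block sizes [2, 1, 1]
  λ = -1: one block (gm = 1), so the single block has size am = 1 → block sizes [1]

Assembling the blocks gives a Jordan form
J =
  [-5,  1,  0,  0,  0]
  [ 0, -5,  0,  0,  0]
  [ 0,  0, -5,  0,  0]
  [ 0,  0,  0, -5,  0]
  [ 0,  0,  0,  0, -1]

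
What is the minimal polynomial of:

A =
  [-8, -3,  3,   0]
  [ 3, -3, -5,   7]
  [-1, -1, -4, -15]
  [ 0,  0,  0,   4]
x^4 + 11*x^3 + 15*x^2 - 175*x - 500

The characteristic polynomial is χ_A(x) = (x - 4)*(x + 5)^3, so the eigenvalues are known. The minimal polynomial is
  m_A(x) = Π_λ (x − λ)^{k_λ}
where k_λ is the size of the *largest* Jordan block for λ (equivalently, the smallest k with (A − λI)^k v = 0 for every generalised eigenvector v of λ).

  λ = -5: largest Jordan block has size 3, contributing (x + 5)^3
  λ = 4: largest Jordan block has size 1, contributing (x − 4)

So m_A(x) = (x - 4)*(x + 5)^3 = x^4 + 11*x^3 + 15*x^2 - 175*x - 500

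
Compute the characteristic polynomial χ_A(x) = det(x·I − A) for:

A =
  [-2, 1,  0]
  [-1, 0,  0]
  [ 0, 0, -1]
x^3 + 3*x^2 + 3*x + 1

Expanding det(x·I − A) (e.g. by cofactor expansion or by noting that A is similar to its Jordan form J, which has the same characteristic polynomial as A) gives
  χ_A(x) = x^3 + 3*x^2 + 3*x + 1
which factors as (x + 1)^3. The eigenvalues (with algebraic multiplicities) are λ = -1 with multiplicity 3.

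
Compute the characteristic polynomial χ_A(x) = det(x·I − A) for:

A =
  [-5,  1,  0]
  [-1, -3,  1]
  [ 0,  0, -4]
x^3 + 12*x^2 + 48*x + 64

Expanding det(x·I − A) (e.g. by cofactor expansion or by noting that A is similar to its Jordan form J, which has the same characteristic polynomial as A) gives
  χ_A(x) = x^3 + 12*x^2 + 48*x + 64
which factors as (x + 4)^3. The eigenvalues (with algebraic multiplicities) are λ = -4 with multiplicity 3.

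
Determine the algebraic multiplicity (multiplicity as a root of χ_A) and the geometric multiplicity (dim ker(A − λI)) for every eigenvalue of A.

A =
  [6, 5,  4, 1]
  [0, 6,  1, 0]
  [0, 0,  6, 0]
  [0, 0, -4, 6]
λ = 6: alg = 4, geom = 2

Step 1 — factor the characteristic polynomial to read off the algebraic multiplicities:
  χ_A(x) = (x - 6)^4

Step 2 — compute geometric multiplicities via the rank-nullity identity g(λ) = n − rank(A − λI):
  rank(A − (6)·I) = 2, so dim ker(A − (6)·I) = n − 2 = 2

Summary:
  λ = 6: algebraic multiplicity = 4, geometric multiplicity = 2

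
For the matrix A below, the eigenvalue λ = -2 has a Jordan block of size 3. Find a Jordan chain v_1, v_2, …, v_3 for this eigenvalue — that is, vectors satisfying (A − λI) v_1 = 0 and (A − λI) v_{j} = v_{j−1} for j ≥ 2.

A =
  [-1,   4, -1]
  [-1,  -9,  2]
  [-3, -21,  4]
A Jordan chain for λ = -2 of length 3:
v_1 = (-3, 3, 9)ᵀ
v_2 = (4, -7, -21)ᵀ
v_3 = (0, 1, 0)ᵀ

Let N = A − (-2)·I. We want v_3 with N^3 v_3 = 0 but N^2 v_3 ≠ 0; then v_{j-1} := N · v_j for j = 3, …, 2.

Pick v_3 = (0, 1, 0)ᵀ.
Then v_2 = N · v_3 = (4, -7, -21)ᵀ.
Then v_1 = N · v_2 = (-3, 3, 9)ᵀ.

Sanity check: (A − (-2)·I) v_1 = (0, 0, 0)ᵀ = 0. ✓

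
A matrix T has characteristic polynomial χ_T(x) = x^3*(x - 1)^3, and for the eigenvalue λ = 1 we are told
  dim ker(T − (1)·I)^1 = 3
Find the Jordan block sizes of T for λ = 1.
Block sizes for λ = 1: [1, 1, 1]

From the dimensions of kernels of powers, the number of Jordan blocks of size at least j is d_j − d_{j−1} where d_j = dim ker(N^j) (with d_0 = 0). Computing the differences gives [3].
The number of blocks of size exactly k is (#blocks of size ≥ k) − (#blocks of size ≥ k + 1), so the partition is: 3 block(s) of size 1.
In nonincreasing order the block sizes are [1, 1, 1].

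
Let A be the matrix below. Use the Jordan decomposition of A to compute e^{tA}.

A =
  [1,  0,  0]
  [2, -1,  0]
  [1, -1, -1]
e^{tA} =
  [exp(t), 0, 0]
  [exp(t) - exp(-t), exp(-t), 0]
  [t*exp(-t), -t*exp(-t), exp(-t)]

Strategy: write A = P · J · P⁻¹ where J is a Jordan canonical form, so e^{tA} = P · e^{tJ} · P⁻¹, and e^{tJ} can be computed block-by-block.

A has Jordan form
J =
  [-1,  1, 0]
  [ 0, -1, 0]
  [ 0,  0, 1]
(up to reordering of blocks).

Per-block formulas:
  For a 1×1 block at λ = 1: exp(t · [1]) = [e^(1t)].
  For a 2×2 Jordan block J_2(-1): exp(t · J_2(-1)) = e^(-1t)·(I + t·N), where N is the 2×2 nilpotent shift.

After assembling e^{tJ} and conjugating by P, we get:

e^{tA} =
  [exp(t), 0, 0]
  [exp(t) - exp(-t), exp(-t), 0]
  [t*exp(-t), -t*exp(-t), exp(-t)]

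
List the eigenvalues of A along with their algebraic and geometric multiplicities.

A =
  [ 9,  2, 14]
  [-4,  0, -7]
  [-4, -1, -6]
λ = 1: alg = 3, geom = 2

Step 1 — factor the characteristic polynomial to read off the algebraic multiplicities:
  χ_A(x) = (x - 1)^3

Step 2 — compute geometric multiplicities via the rank-nullity identity g(λ) = n − rank(A − λI):
  rank(A − (1)·I) = 1, so dim ker(A − (1)·I) = n − 1 = 2

Summary:
  λ = 1: algebraic multiplicity = 3, geometric multiplicity = 2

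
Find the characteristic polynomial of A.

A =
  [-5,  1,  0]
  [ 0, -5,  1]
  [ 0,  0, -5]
x^3 + 15*x^2 + 75*x + 125

Expanding det(x·I − A) (e.g. by cofactor expansion or by noting that A is similar to its Jordan form J, which has the same characteristic polynomial as A) gives
  χ_A(x) = x^3 + 15*x^2 + 75*x + 125
which factors as (x + 5)^3. The eigenvalues (with algebraic multiplicities) are λ = -5 with multiplicity 3.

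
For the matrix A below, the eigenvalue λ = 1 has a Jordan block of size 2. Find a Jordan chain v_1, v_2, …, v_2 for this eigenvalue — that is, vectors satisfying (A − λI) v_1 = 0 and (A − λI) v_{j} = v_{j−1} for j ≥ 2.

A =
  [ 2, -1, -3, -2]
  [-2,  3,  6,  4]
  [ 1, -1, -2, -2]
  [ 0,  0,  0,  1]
A Jordan chain for λ = 1 of length 2:
v_1 = (1, -2, 1, 0)ᵀ
v_2 = (1, 0, 0, 0)ᵀ

Let N = A − (1)·I. We want v_2 with N^2 v_2 = 0 but N^1 v_2 ≠ 0; then v_{j-1} := N · v_j for j = 2, …, 2.

Pick v_2 = (1, 0, 0, 0)ᵀ.
Then v_1 = N · v_2 = (1, -2, 1, 0)ᵀ.

Sanity check: (A − (1)·I) v_1 = (0, 0, 0, 0)ᵀ = 0. ✓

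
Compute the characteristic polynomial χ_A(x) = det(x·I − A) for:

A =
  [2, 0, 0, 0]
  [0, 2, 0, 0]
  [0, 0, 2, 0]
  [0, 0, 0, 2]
x^4 - 8*x^3 + 24*x^2 - 32*x + 16

Expanding det(x·I − A) (e.g. by cofactor expansion or by noting that A is similar to its Jordan form J, which has the same characteristic polynomial as A) gives
  χ_A(x) = x^4 - 8*x^3 + 24*x^2 - 32*x + 16
which factors as (x - 2)^4. The eigenvalues (with algebraic multiplicities) are λ = 2 with multiplicity 4.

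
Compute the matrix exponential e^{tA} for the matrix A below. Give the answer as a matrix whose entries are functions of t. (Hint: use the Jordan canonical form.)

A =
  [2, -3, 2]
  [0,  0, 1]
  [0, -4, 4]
e^{tA} =
  [exp(2*t), -t^2*exp(2*t) - 3*t*exp(2*t), t^2*exp(2*t)/2 + 2*t*exp(2*t)]
  [0, -2*t*exp(2*t) + exp(2*t), t*exp(2*t)]
  [0, -4*t*exp(2*t), 2*t*exp(2*t) + exp(2*t)]

Strategy: write A = P · J · P⁻¹ where J is a Jordan canonical form, so e^{tA} = P · e^{tJ} · P⁻¹, and e^{tJ} can be computed block-by-block.

A has Jordan form
J =
  [2, 1, 0]
  [0, 2, 1]
  [0, 0, 2]
(up to reordering of blocks).

Per-block formulas:
  For a 3×3 Jordan block J_3(2): exp(t · J_3(2)) = e^(2t)·(I + t·N + (t^2/2)·N^2), where N is the 3×3 nilpotent shift.

After assembling e^{tJ} and conjugating by P, we get:

e^{tA} =
  [exp(2*t), -t^2*exp(2*t) - 3*t*exp(2*t), t^2*exp(2*t)/2 + 2*t*exp(2*t)]
  [0, -2*t*exp(2*t) + exp(2*t), t*exp(2*t)]
  [0, -4*t*exp(2*t), 2*t*exp(2*t) + exp(2*t)]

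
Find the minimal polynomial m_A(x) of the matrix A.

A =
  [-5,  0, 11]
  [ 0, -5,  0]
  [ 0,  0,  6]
x^2 - x - 30

The characteristic polynomial is χ_A(x) = (x - 6)*(x + 5)^2, so the eigenvalues are known. The minimal polynomial is
  m_A(x) = Π_λ (x − λ)^{k_λ}
where k_λ is the size of the *largest* Jordan block for λ (equivalently, the smallest k with (A − λI)^k v = 0 for every generalised eigenvector v of λ).

  λ = -5: largest Jordan block has size 1, contributing (x + 5)
  λ = 6: largest Jordan block has size 1, contributing (x − 6)

So m_A(x) = (x - 6)*(x + 5) = x^2 - x - 30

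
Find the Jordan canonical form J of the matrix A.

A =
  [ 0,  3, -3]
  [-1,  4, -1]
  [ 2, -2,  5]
J_2(3) ⊕ J_1(3)

The characteristic polynomial is
  det(x·I − A) = x^3 - 9*x^2 + 27*x - 27 = (x - 3)^3

Eigenvalues and multiplicities (the geometric multiplicity of λ is n − rank(A − λI), which equals the number of Jordan blocks for λ):
  λ = 3: algebraic multiplicity = 3, geometric multiplicity = 2

Determining the block sizes for each eigenvalue:
  λ = 3: 2 blocks summing to 3 forces exactly one block of size 2 and the rest size 1 → block sizes [2, 1]

Assembling the blocks gives a Jordan form
J =
  [3, 1, 0]
  [0, 3, 0]
  [0, 0, 3]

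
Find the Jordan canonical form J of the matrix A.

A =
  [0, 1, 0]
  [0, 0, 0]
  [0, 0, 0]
J_2(0) ⊕ J_1(0)

The characteristic polynomial is
  det(x·I − A) = x^3

Eigenvalues and multiplicities (the geometric multiplicity of λ is n − rank(A − λI), which equals the number of Jordan blocks for λ):
  λ = 0: algebraic multiplicity = 3, geometric multiplicity = 2

Determining the block sizes for each eigenvalue:
  λ = 0: 2 blocks summing to 3 forces exactly one block of size 2 and the rest size 1 → block sizes [2, 1]

Assembling the blocks gives a Jordan form
J =
  [0, 1, 0]
  [0, 0, 0]
  [0, 0, 0]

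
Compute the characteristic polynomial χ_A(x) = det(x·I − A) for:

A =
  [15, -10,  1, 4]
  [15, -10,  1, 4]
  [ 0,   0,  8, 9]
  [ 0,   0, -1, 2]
x^4 - 15*x^3 + 75*x^2 - 125*x

Expanding det(x·I − A) (e.g. by cofactor expansion or by noting that A is similar to its Jordan form J, which has the same characteristic polynomial as A) gives
  χ_A(x) = x^4 - 15*x^3 + 75*x^2 - 125*x
which factors as x*(x - 5)^3. The eigenvalues (with algebraic multiplicities) are λ = 0 with multiplicity 1, λ = 5 with multiplicity 3.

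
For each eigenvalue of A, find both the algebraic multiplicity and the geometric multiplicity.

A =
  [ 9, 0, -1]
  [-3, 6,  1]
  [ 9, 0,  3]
λ = 6: alg = 3, geom = 2

Step 1 — factor the characteristic polynomial to read off the algebraic multiplicities:
  χ_A(x) = (x - 6)^3

Step 2 — compute geometric multiplicities via the rank-nullity identity g(λ) = n − rank(A − λI):
  rank(A − (6)·I) = 1, so dim ker(A − (6)·I) = n − 1 = 2

Summary:
  λ = 6: algebraic multiplicity = 3, geometric multiplicity = 2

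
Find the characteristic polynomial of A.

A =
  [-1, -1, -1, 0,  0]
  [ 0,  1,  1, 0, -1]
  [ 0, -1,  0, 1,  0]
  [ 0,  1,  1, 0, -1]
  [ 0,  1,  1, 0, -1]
x^5 + x^4

Expanding det(x·I − A) (e.g. by cofactor expansion or by noting that A is similar to its Jordan form J, which has the same characteristic polynomial as A) gives
  χ_A(x) = x^5 + x^4
which factors as x^4*(x + 1). The eigenvalues (with algebraic multiplicities) are λ = -1 with multiplicity 1, λ = 0 with multiplicity 4.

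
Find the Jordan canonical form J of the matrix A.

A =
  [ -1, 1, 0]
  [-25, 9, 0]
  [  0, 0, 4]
J_2(4) ⊕ J_1(4)

The characteristic polynomial is
  det(x·I − A) = x^3 - 12*x^2 + 48*x - 64 = (x - 4)^3

Eigenvalues and multiplicities (the geometric multiplicity of λ is n − rank(A − λI), which equals the number of Jordan blocks for λ):
  λ = 4: algebraic multiplicity = 3, geometric multiplicity = 2

Determining the block sizes for each eigenvalue:
  λ = 4: 2 blocks summing to 3 forces exactly one block of size 2 and the rest size 1 → block sizes [2, 1]

Assembling the blocks gives a Jordan form
J =
  [4, 1, 0]
  [0, 4, 0]
  [0, 0, 4]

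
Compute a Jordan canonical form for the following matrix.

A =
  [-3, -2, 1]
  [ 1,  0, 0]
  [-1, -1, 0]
J_3(-1)

The characteristic polynomial is
  det(x·I − A) = x^3 + 3*x^2 + 3*x + 1 = (x + 1)^3

Eigenvalues and multiplicities (the geometric multiplicity of λ is n − rank(A − λI), which equals the number of Jordan blocks for λ):
  λ = -1: algebraic multiplicity = 3, geometric multiplicity = 1

Determining the block sizes for each eigenvalue:
  λ = -1: one block (gm = 1), so the single block has size am = 3 → block sizes [3]

Assembling the blocks gives a Jordan form
J =
  [-1,  1,  0]
  [ 0, -1,  1]
  [ 0,  0, -1]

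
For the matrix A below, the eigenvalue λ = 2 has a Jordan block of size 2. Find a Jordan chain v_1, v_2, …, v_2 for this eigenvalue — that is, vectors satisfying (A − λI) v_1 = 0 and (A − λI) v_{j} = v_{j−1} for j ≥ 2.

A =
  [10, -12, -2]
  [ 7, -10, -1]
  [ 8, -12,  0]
A Jordan chain for λ = 2 of length 2:
v_1 = (4, 2, 4)ᵀ
v_2 = (2, 1, 0)ᵀ

Let N = A − (2)·I. We want v_2 with N^2 v_2 = 0 but N^1 v_2 ≠ 0; then v_{j-1} := N · v_j for j = 2, …, 2.

Pick v_2 = (2, 1, 0)ᵀ.
Then v_1 = N · v_2 = (4, 2, 4)ᵀ.

Sanity check: (A − (2)·I) v_1 = (0, 0, 0)ᵀ = 0. ✓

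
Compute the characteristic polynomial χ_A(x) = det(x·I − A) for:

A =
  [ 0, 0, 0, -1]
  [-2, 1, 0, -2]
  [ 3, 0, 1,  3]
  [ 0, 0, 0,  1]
x^4 - 3*x^3 + 3*x^2 - x

Expanding det(x·I − A) (e.g. by cofactor expansion or by noting that A is similar to its Jordan form J, which has the same characteristic polynomial as A) gives
  χ_A(x) = x^4 - 3*x^3 + 3*x^2 - x
which factors as x*(x - 1)^3. The eigenvalues (with algebraic multiplicities) are λ = 0 with multiplicity 1, λ = 1 with multiplicity 3.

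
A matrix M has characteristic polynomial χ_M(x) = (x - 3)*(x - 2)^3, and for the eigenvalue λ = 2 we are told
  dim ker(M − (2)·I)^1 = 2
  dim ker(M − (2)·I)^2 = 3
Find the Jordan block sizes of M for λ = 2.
Block sizes for λ = 2: [2, 1]

From the dimensions of kernels of powers, the number of Jordan blocks of size at least j is d_j − d_{j−1} where d_j = dim ker(N^j) (with d_0 = 0). Computing the differences gives [2, 1].
The number of blocks of size exactly k is (#blocks of size ≥ k) − (#blocks of size ≥ k + 1), so the partition is: 1 block(s) of size 1, 1 block(s) of size 2.
In nonincreasing order the block sizes are [2, 1].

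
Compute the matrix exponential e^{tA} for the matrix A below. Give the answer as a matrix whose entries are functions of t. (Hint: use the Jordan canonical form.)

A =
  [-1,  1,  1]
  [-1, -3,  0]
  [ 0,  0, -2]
e^{tA} =
  [t*exp(-2*t) + exp(-2*t), t*exp(-2*t), t^2*exp(-2*t)/2 + t*exp(-2*t)]
  [-t*exp(-2*t), -t*exp(-2*t) + exp(-2*t), -t^2*exp(-2*t)/2]
  [0, 0, exp(-2*t)]

Strategy: write A = P · J · P⁻¹ where J is a Jordan canonical form, so e^{tA} = P · e^{tJ} · P⁻¹, and e^{tJ} can be computed block-by-block.

A has Jordan form
J =
  [-2,  1,  0]
  [ 0, -2,  1]
  [ 0,  0, -2]
(up to reordering of blocks).

Per-block formulas:
  For a 3×3 Jordan block J_3(-2): exp(t · J_3(-2)) = e^(-2t)·(I + t·N + (t^2/2)·N^2), where N is the 3×3 nilpotent shift.

After assembling e^{tJ} and conjugating by P, we get:

e^{tA} =
  [t*exp(-2*t) + exp(-2*t), t*exp(-2*t), t^2*exp(-2*t)/2 + t*exp(-2*t)]
  [-t*exp(-2*t), -t*exp(-2*t) + exp(-2*t), -t^2*exp(-2*t)/2]
  [0, 0, exp(-2*t)]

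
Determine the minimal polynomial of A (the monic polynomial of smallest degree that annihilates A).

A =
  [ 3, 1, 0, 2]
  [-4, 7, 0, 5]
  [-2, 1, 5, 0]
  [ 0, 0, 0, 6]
x^3 - 16*x^2 + 85*x - 150

The characteristic polynomial is χ_A(x) = (x - 6)*(x - 5)^3, so the eigenvalues are known. The minimal polynomial is
  m_A(x) = Π_λ (x − λ)^{k_λ}
where k_λ is the size of the *largest* Jordan block for λ (equivalently, the smallest k with (A − λI)^k v = 0 for every generalised eigenvector v of λ).

  λ = 5: largest Jordan block has size 2, contributing (x − 5)^2
  λ = 6: largest Jordan block has size 1, contributing (x − 6)

So m_A(x) = (x - 6)*(x - 5)^2 = x^3 - 16*x^2 + 85*x - 150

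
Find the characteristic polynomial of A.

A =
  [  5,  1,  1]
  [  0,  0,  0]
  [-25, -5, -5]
x^3

Expanding det(x·I − A) (e.g. by cofactor expansion or by noting that A is similar to its Jordan form J, which has the same characteristic polynomial as A) gives
  χ_A(x) = x^3
which factors as x^3. The eigenvalues (with algebraic multiplicities) are λ = 0 with multiplicity 3.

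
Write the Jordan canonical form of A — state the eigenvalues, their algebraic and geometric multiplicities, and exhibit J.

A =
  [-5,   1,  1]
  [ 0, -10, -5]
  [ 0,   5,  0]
J_2(-5) ⊕ J_1(-5)

The characteristic polynomial is
  det(x·I − A) = x^3 + 15*x^2 + 75*x + 125 = (x + 5)^3

Eigenvalues and multiplicities (the geometric multiplicity of λ is n − rank(A − λI), which equals the number of Jordan blocks for λ):
  λ = -5: algebraic multiplicity = 3, geometric multiplicity = 2

Determining the block sizes for each eigenvalue:
  λ = -5: 2 blocks summing to 3 forces exactly one block of size 2 and the rest size 1 → block sizes [2, 1]

Assembling the blocks gives a Jordan form
J =
  [-5,  1,  0]
  [ 0, -5,  0]
  [ 0,  0, -5]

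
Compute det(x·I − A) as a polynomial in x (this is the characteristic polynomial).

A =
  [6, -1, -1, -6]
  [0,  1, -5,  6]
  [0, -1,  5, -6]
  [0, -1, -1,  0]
x^4 - 12*x^3 + 36*x^2

Expanding det(x·I − A) (e.g. by cofactor expansion or by noting that A is similar to its Jordan form J, which has the same characteristic polynomial as A) gives
  χ_A(x) = x^4 - 12*x^3 + 36*x^2
which factors as x^2*(x - 6)^2. The eigenvalues (with algebraic multiplicities) are λ = 0 with multiplicity 2, λ = 6 with multiplicity 2.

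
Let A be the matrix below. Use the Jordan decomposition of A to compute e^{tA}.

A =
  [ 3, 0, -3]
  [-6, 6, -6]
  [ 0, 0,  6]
e^{tA} =
  [exp(3*t), 0, -exp(6*t) + exp(3*t)]
  [-2*exp(6*t) + 2*exp(3*t), exp(6*t), -2*exp(6*t) + 2*exp(3*t)]
  [0, 0, exp(6*t)]

Strategy: write A = P · J · P⁻¹ where J is a Jordan canonical form, so e^{tA} = P · e^{tJ} · P⁻¹, and e^{tJ} can be computed block-by-block.

A has Jordan form
J =
  [3, 0, 0]
  [0, 6, 0]
  [0, 0, 6]
(up to reordering of blocks).

Per-block formulas:
  For a 1×1 block at λ = 3: exp(t · [3]) = [e^(3t)].
  For a 1×1 block at λ = 6: exp(t · [6]) = [e^(6t)].

After assembling e^{tJ} and conjugating by P, we get:

e^{tA} =
  [exp(3*t), 0, -exp(6*t) + exp(3*t)]
  [-2*exp(6*t) + 2*exp(3*t), exp(6*t), -2*exp(6*t) + 2*exp(3*t)]
  [0, 0, exp(6*t)]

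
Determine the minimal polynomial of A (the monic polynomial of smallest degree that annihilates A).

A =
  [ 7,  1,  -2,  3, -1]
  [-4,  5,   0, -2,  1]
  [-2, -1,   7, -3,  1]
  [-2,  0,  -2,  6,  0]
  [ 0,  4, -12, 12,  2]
x^3 - 16*x^2 + 85*x - 150

The characteristic polynomial is χ_A(x) = (x - 6)^2*(x - 5)^3, so the eigenvalues are known. The minimal polynomial is
  m_A(x) = Π_λ (x − λ)^{k_λ}
where k_λ is the size of the *largest* Jordan block for λ (equivalently, the smallest k with (A − λI)^k v = 0 for every generalised eigenvector v of λ).

  λ = 5: largest Jordan block has size 2, contributing (x − 5)^2
  λ = 6: largest Jordan block has size 1, contributing (x − 6)

So m_A(x) = (x - 6)*(x - 5)^2 = x^3 - 16*x^2 + 85*x - 150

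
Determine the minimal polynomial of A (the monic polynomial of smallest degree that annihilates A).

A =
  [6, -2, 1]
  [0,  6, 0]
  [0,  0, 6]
x^2 - 12*x + 36

The characteristic polynomial is χ_A(x) = (x - 6)^3, so the eigenvalues are known. The minimal polynomial is
  m_A(x) = Π_λ (x − λ)^{k_λ}
where k_λ is the size of the *largest* Jordan block for λ (equivalently, the smallest k with (A − λI)^k v = 0 for every generalised eigenvector v of λ).

  λ = 6: largest Jordan block has size 2, contributing (x − 6)^2

So m_A(x) = (x - 6)^2 = x^2 - 12*x + 36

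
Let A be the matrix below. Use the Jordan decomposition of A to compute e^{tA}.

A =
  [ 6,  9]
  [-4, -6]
e^{tA} =
  [6*t + 1, 9*t]
  [-4*t, 1 - 6*t]

Strategy: write A = P · J · P⁻¹ where J is a Jordan canonical form, so e^{tA} = P · e^{tJ} · P⁻¹, and e^{tJ} can be computed block-by-block.

A has Jordan form
J =
  [0, 1]
  [0, 0]
(up to reordering of blocks).

Per-block formulas:
  For a 2×2 Jordan block J_2(0): exp(t · J_2(0)) = e^(0t)·(I + t·N), where N is the 2×2 nilpotent shift.

After assembling e^{tJ} and conjugating by P, we get:

e^{tA} =
  [6*t + 1, 9*t]
  [-4*t, 1 - 6*t]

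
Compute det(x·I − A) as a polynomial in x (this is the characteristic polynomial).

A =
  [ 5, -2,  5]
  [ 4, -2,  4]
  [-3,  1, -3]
x^3

Expanding det(x·I − A) (e.g. by cofactor expansion or by noting that A is similar to its Jordan form J, which has the same characteristic polynomial as A) gives
  χ_A(x) = x^3
which factors as x^3. The eigenvalues (with algebraic multiplicities) are λ = 0 with multiplicity 3.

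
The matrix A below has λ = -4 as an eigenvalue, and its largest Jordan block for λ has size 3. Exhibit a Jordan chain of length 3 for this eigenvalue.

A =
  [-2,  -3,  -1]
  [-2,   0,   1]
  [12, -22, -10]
A Jordan chain for λ = -4 of length 3:
v_1 = (-2, 0, -4)ᵀ
v_2 = (2, -2, 12)ᵀ
v_3 = (1, 0, 0)ᵀ

Let N = A − (-4)·I. We want v_3 with N^3 v_3 = 0 but N^2 v_3 ≠ 0; then v_{j-1} := N · v_j for j = 3, …, 2.

Pick v_3 = (1, 0, 0)ᵀ.
Then v_2 = N · v_3 = (2, -2, 12)ᵀ.
Then v_1 = N · v_2 = (-2, 0, -4)ᵀ.

Sanity check: (A − (-4)·I) v_1 = (0, 0, 0)ᵀ = 0. ✓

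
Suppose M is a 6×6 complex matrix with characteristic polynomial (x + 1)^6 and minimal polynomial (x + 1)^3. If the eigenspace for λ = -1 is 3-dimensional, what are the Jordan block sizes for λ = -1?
Block sizes for λ = -1: [3, 2, 1]

Step 1 — from the characteristic polynomial, algebraic multiplicity of λ = -1 is 6. From dim ker(M − (-1)·I) = 3, there are exactly 3 Jordan blocks for λ = -1.
Step 2 — from the minimal polynomial, the factor (x + 1)^3 tells us the largest block for λ = -1 has size 3.
Step 3 — with total size 6, 3 blocks, and largest block 3, the block sizes (in nonincreasing order) are [3, 2, 1].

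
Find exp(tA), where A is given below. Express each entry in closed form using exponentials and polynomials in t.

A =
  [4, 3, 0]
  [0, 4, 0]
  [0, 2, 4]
e^{tA} =
  [exp(4*t), 3*t*exp(4*t), 0]
  [0, exp(4*t), 0]
  [0, 2*t*exp(4*t), exp(4*t)]

Strategy: write A = P · J · P⁻¹ where J is a Jordan canonical form, so e^{tA} = P · e^{tJ} · P⁻¹, and e^{tJ} can be computed block-by-block.

A has Jordan form
J =
  [4, 1, 0]
  [0, 4, 0]
  [0, 0, 4]
(up to reordering of blocks).

Per-block formulas:
  For a 2×2 Jordan block J_2(4): exp(t · J_2(4)) = e^(4t)·(I + t·N), where N is the 2×2 nilpotent shift.
  For a 1×1 block at λ = 4: exp(t · [4]) = [e^(4t)].

After assembling e^{tJ} and conjugating by P, we get:

e^{tA} =
  [exp(4*t), 3*t*exp(4*t), 0]
  [0, exp(4*t), 0]
  [0, 2*t*exp(4*t), exp(4*t)]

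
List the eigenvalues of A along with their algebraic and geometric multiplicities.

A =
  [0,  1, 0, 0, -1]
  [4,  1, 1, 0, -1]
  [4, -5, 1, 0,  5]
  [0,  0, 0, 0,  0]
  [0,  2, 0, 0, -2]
λ = 0: alg = 5, geom = 3

Step 1 — factor the characteristic polynomial to read off the algebraic multiplicities:
  χ_A(x) = x^5

Step 2 — compute geometric multiplicities via the rank-nullity identity g(λ) = n − rank(A − λI):
  rank(A − (0)·I) = 2, so dim ker(A − (0)·I) = n − 2 = 3

Summary:
  λ = 0: algebraic multiplicity = 5, geometric multiplicity = 3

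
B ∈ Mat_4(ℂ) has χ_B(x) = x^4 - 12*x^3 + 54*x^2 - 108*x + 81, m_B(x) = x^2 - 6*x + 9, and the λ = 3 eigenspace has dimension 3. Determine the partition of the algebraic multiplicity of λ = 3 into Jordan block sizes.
Block sizes for λ = 3: [2, 1, 1]

Step 1 — from the characteristic polynomial, algebraic multiplicity of λ = 3 is 4. From dim ker(B − (3)·I) = 3, there are exactly 3 Jordan blocks for λ = 3.
Step 2 — from the minimal polynomial, the factor (x − 3)^2 tells us the largest block for λ = 3 has size 2.
Step 3 — with total size 4, 3 blocks, and largest block 2, the block sizes (in nonincreasing order) are [2, 1, 1].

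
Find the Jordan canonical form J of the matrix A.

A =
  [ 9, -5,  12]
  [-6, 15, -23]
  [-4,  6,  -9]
J_3(5)

The characteristic polynomial is
  det(x·I − A) = x^3 - 15*x^2 + 75*x - 125 = (x - 5)^3

Eigenvalues and multiplicities (the geometric multiplicity of λ is n − rank(A − λI), which equals the number of Jordan blocks for λ):
  λ = 5: algebraic multiplicity = 3, geometric multiplicity = 1

Determining the block sizes for each eigenvalue:
  λ = 5: one block (gm = 1), so the single block has size am = 3 → block sizes [3]

Assembling the blocks gives a Jordan form
J =
  [5, 1, 0]
  [0, 5, 1]
  [0, 0, 5]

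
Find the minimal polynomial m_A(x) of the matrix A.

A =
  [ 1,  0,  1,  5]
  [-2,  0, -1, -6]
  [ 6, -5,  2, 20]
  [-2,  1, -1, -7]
x^2 + 2*x + 1

The characteristic polynomial is χ_A(x) = (x + 1)^4, so the eigenvalues are known. The minimal polynomial is
  m_A(x) = Π_λ (x − λ)^{k_λ}
where k_λ is the size of the *largest* Jordan block for λ (equivalently, the smallest k with (A − λI)^k v = 0 for every generalised eigenvector v of λ).

  λ = -1: largest Jordan block has size 2, contributing (x + 1)^2

So m_A(x) = (x + 1)^2 = x^2 + 2*x + 1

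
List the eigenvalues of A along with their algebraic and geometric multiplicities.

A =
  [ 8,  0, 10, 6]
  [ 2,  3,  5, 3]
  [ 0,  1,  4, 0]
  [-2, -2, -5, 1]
λ = 4: alg = 4, geom = 2

Step 1 — factor the characteristic polynomial to read off the algebraic multiplicities:
  χ_A(x) = (x - 4)^4

Step 2 — compute geometric multiplicities via the rank-nullity identity g(λ) = n − rank(A − λI):
  rank(A − (4)·I) = 2, so dim ker(A − (4)·I) = n − 2 = 2

Summary:
  λ = 4: algebraic multiplicity = 4, geometric multiplicity = 2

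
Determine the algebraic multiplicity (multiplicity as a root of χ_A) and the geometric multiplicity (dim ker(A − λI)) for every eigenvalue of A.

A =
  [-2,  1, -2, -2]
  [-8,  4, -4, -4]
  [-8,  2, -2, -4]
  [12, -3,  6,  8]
λ = 2: alg = 4, geom = 3

Step 1 — factor the characteristic polynomial to read off the algebraic multiplicities:
  χ_A(x) = (x - 2)^4

Step 2 — compute geometric multiplicities via the rank-nullity identity g(λ) = n − rank(A − λI):
  rank(A − (2)·I) = 1, so dim ker(A − (2)·I) = n − 1 = 3

Summary:
  λ = 2: algebraic multiplicity = 4, geometric multiplicity = 3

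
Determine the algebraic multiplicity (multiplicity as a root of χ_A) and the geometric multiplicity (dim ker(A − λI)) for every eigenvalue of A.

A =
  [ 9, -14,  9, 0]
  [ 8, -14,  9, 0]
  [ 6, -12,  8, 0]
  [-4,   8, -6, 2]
λ = -1: alg = 1, geom = 1; λ = 2: alg = 3, geom = 2

Step 1 — factor the characteristic polynomial to read off the algebraic multiplicities:
  χ_A(x) = (x - 2)^3*(x + 1)

Step 2 — compute geometric multiplicities via the rank-nullity identity g(λ) = n − rank(A − λI):
  rank(A − (-1)·I) = 3, so dim ker(A − (-1)·I) = n − 3 = 1
  rank(A − (2)·I) = 2, so dim ker(A − (2)·I) = n − 2 = 2

Summary:
  λ = -1: algebraic multiplicity = 1, geometric multiplicity = 1
  λ = 2: algebraic multiplicity = 3, geometric multiplicity = 2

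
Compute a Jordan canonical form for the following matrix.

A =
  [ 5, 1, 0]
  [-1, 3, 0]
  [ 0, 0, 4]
J_2(4) ⊕ J_1(4)

The characteristic polynomial is
  det(x·I − A) = x^3 - 12*x^2 + 48*x - 64 = (x - 4)^3

Eigenvalues and multiplicities (the geometric multiplicity of λ is n − rank(A − λI), which equals the number of Jordan blocks for λ):
  λ = 4: algebraic multiplicity = 3, geometric multiplicity = 2

Determining the block sizes for each eigenvalue:
  λ = 4: 2 blocks summing to 3 forces exactly one block of size 2 and the rest size 1 → block sizes [2, 1]

Assembling the blocks gives a Jordan form
J =
  [4, 1, 0]
  [0, 4, 0]
  [0, 0, 4]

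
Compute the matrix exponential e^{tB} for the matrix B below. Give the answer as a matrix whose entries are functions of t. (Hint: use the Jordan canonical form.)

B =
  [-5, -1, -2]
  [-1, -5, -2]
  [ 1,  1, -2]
e^{tB} =
  [-t*exp(-4*t) + exp(-4*t), -t*exp(-4*t), -2*t*exp(-4*t)]
  [-t*exp(-4*t), -t*exp(-4*t) + exp(-4*t), -2*t*exp(-4*t)]
  [t*exp(-4*t), t*exp(-4*t), 2*t*exp(-4*t) + exp(-4*t)]

Strategy: write B = P · J · P⁻¹ where J is a Jordan canonical form, so e^{tB} = P · e^{tJ} · P⁻¹, and e^{tJ} can be computed block-by-block.

B has Jordan form
J =
  [-4,  1,  0]
  [ 0, -4,  0]
  [ 0,  0, -4]
(up to reordering of blocks).

Per-block formulas:
  For a 2×2 Jordan block J_2(-4): exp(t · J_2(-4)) = e^(-4t)·(I + t·N), where N is the 2×2 nilpotent shift.
  For a 1×1 block at λ = -4: exp(t · [-4]) = [e^(-4t)].

After assembling e^{tJ} and conjugating by P, we get:

e^{tB} =
  [-t*exp(-4*t) + exp(-4*t), -t*exp(-4*t), -2*t*exp(-4*t)]
  [-t*exp(-4*t), -t*exp(-4*t) + exp(-4*t), -2*t*exp(-4*t)]
  [t*exp(-4*t), t*exp(-4*t), 2*t*exp(-4*t) + exp(-4*t)]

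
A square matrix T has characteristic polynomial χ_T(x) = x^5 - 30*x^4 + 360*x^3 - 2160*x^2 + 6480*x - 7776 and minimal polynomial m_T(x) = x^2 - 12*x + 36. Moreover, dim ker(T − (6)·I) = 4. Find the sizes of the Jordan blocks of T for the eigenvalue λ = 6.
Block sizes for λ = 6: [2, 1, 1, 1]

Step 1 — from the characteristic polynomial, algebraic multiplicity of λ = 6 is 5. From dim ker(T − (6)·I) = 4, there are exactly 4 Jordan blocks for λ = 6.
Step 2 — from the minimal polynomial, the factor (x − 6)^2 tells us the largest block for λ = 6 has size 2.
Step 3 — with total size 5, 4 blocks, and largest block 2, the block sizes (in nonincreasing order) are [2, 1, 1, 1].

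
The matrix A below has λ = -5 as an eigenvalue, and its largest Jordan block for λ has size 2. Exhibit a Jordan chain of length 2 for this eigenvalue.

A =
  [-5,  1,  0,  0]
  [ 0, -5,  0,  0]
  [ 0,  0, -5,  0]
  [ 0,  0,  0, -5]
A Jordan chain for λ = -5 of length 2:
v_1 = (1, 0, 0, 0)ᵀ
v_2 = (0, 1, 0, 0)ᵀ

Let N = A − (-5)·I. We want v_2 with N^2 v_2 = 0 but N^1 v_2 ≠ 0; then v_{j-1} := N · v_j for j = 2, …, 2.

Pick v_2 = (0, 1, 0, 0)ᵀ.
Then v_1 = N · v_2 = (1, 0, 0, 0)ᵀ.

Sanity check: (A − (-5)·I) v_1 = (0, 0, 0, 0)ᵀ = 0. ✓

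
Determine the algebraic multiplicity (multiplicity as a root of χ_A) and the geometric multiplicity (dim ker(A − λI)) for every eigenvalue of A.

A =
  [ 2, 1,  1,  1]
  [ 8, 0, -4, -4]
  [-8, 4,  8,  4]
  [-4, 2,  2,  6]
λ = 4: alg = 4, geom = 3

Step 1 — factor the characteristic polynomial to read off the algebraic multiplicities:
  χ_A(x) = (x - 4)^4

Step 2 — compute geometric multiplicities via the rank-nullity identity g(λ) = n − rank(A − λI):
  rank(A − (4)·I) = 1, so dim ker(A − (4)·I) = n − 1 = 3

Summary:
  λ = 4: algebraic multiplicity = 4, geometric multiplicity = 3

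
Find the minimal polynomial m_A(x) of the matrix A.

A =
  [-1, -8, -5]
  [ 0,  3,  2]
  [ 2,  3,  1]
x^3 - 3*x^2 + 3*x - 1

The characteristic polynomial is χ_A(x) = (x - 1)^3, so the eigenvalues are known. The minimal polynomial is
  m_A(x) = Π_λ (x − λ)^{k_λ}
where k_λ is the size of the *largest* Jordan block for λ (equivalently, the smallest k with (A − λI)^k v = 0 for every generalised eigenvector v of λ).

  λ = 1: largest Jordan block has size 3, contributing (x − 1)^3

So m_A(x) = (x - 1)^3 = x^3 - 3*x^2 + 3*x - 1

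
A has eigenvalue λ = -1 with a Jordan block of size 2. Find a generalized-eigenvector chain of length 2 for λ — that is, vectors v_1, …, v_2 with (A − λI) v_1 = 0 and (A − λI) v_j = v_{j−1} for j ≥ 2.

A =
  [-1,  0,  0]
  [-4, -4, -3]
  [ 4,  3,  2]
A Jordan chain for λ = -1 of length 2:
v_1 = (0, -4, 4)ᵀ
v_2 = (1, 0, 0)ᵀ

Let N = A − (-1)·I. We want v_2 with N^2 v_2 = 0 but N^1 v_2 ≠ 0; then v_{j-1} := N · v_j for j = 2, …, 2.

Pick v_2 = (1, 0, 0)ᵀ.
Then v_1 = N · v_2 = (0, -4, 4)ᵀ.

Sanity check: (A − (-1)·I) v_1 = (0, 0, 0)ᵀ = 0. ✓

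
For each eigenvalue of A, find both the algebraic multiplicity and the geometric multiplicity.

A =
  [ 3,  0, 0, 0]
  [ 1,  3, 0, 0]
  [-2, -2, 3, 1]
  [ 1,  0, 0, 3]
λ = 3: alg = 4, geom = 2

Step 1 — factor the characteristic polynomial to read off the algebraic multiplicities:
  χ_A(x) = (x - 3)^4

Step 2 — compute geometric multiplicities via the rank-nullity identity g(λ) = n − rank(A − λI):
  rank(A − (3)·I) = 2, so dim ker(A − (3)·I) = n − 2 = 2

Summary:
  λ = 3: algebraic multiplicity = 4, geometric multiplicity = 2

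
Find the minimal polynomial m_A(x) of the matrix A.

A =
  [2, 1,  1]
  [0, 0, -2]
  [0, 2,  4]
x^2 - 4*x + 4

The characteristic polynomial is χ_A(x) = (x - 2)^3, so the eigenvalues are known. The minimal polynomial is
  m_A(x) = Π_λ (x − λ)^{k_λ}
where k_λ is the size of the *largest* Jordan block for λ (equivalently, the smallest k with (A − λI)^k v = 0 for every generalised eigenvector v of λ).

  λ = 2: largest Jordan block has size 2, contributing (x − 2)^2

So m_A(x) = (x - 2)^2 = x^2 - 4*x + 4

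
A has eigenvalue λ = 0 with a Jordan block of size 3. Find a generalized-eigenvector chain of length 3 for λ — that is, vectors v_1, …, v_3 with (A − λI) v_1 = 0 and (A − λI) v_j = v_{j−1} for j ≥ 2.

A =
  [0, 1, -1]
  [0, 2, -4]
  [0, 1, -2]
A Jordan chain for λ = 0 of length 3:
v_1 = (1, 0, 0)ᵀ
v_2 = (1, 2, 1)ᵀ
v_3 = (0, 1, 0)ᵀ

Let N = A − (0)·I. We want v_3 with N^3 v_3 = 0 but N^2 v_3 ≠ 0; then v_{j-1} := N · v_j for j = 3, …, 2.

Pick v_3 = (0, 1, 0)ᵀ.
Then v_2 = N · v_3 = (1, 2, 1)ᵀ.
Then v_1 = N · v_2 = (1, 0, 0)ᵀ.

Sanity check: (A − (0)·I) v_1 = (0, 0, 0)ᵀ = 0. ✓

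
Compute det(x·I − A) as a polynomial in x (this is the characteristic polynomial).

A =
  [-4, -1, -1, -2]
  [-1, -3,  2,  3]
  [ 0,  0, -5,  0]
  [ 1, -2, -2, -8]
x^4 + 20*x^3 + 150*x^2 + 500*x + 625

Expanding det(x·I − A) (e.g. by cofactor expansion or by noting that A is similar to its Jordan form J, which has the same characteristic polynomial as A) gives
  χ_A(x) = x^4 + 20*x^3 + 150*x^2 + 500*x + 625
which factors as (x + 5)^4. The eigenvalues (with algebraic multiplicities) are λ = -5 with multiplicity 4.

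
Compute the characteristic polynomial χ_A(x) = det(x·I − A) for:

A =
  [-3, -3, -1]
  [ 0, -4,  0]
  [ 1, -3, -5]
x^3 + 12*x^2 + 48*x + 64

Expanding det(x·I − A) (e.g. by cofactor expansion or by noting that A is similar to its Jordan form J, which has the same characteristic polynomial as A) gives
  χ_A(x) = x^3 + 12*x^2 + 48*x + 64
which factors as (x + 4)^3. The eigenvalues (with algebraic multiplicities) are λ = -4 with multiplicity 3.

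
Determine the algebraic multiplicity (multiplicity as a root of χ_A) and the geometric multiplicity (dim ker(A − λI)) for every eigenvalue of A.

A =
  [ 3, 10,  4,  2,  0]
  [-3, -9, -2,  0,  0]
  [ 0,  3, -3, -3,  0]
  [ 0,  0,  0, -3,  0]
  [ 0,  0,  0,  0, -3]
λ = -3: alg = 5, geom = 3

Step 1 — factor the characteristic polynomial to read off the algebraic multiplicities:
  χ_A(x) = (x + 3)^5

Step 2 — compute geometric multiplicities via the rank-nullity identity g(λ) = n − rank(A − λI):
  rank(A − (-3)·I) = 2, so dim ker(A − (-3)·I) = n − 2 = 3

Summary:
  λ = -3: algebraic multiplicity = 5, geometric multiplicity = 3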